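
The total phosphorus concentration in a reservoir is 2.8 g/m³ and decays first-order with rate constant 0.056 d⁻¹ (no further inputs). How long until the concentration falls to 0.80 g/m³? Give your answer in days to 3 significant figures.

t = ln(C₀/C)/k = ln(2.8/0.80)/0.056 = 1.253/0.056 = 22.37 d.

22.4 d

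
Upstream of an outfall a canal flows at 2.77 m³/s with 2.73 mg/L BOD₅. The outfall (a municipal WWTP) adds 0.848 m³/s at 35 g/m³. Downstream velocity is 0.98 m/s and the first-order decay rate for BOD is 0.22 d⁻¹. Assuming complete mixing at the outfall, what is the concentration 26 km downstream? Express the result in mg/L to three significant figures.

After complete mixing, C₀ = (0.848·35 + 2.77·2.73) / 3.618 = 10.29 mg/L.
Travel time t = 2.6e+04 m / 0.98 m/s = 2.653e+04 s = 0.3071 d.
C = 10.29·exp(−0.22·0.3071) = 10.29·0.9347 = 9.621 mg/L.

9.62 mg/L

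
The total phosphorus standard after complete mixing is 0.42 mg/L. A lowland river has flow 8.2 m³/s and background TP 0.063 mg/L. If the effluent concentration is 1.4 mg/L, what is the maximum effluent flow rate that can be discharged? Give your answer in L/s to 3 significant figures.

2990 L/s

Mass balance at complete mixing: C_std·(Q_w + Q_r) = Q_w·C_e + Q_r·C_b.
Rearranging, Q_w = Q_r·(C_std − C_b)/(C_e − C_std) = 8.2·(0.42 − 0.063) / (1.4 − 0.42) = 2.987 m³/s.
= 2987 L/s.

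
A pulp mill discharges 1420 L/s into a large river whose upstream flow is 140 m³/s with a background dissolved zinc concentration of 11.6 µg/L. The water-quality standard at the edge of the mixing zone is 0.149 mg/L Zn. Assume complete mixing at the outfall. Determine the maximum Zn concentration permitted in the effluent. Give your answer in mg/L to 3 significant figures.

13.7 mg/L

1420 L/s = 1.42 m³/s.
11.6 µg/L = 0.0116 mg/L.
Mass balance: 0.149·141.4 = 1.42·Cₑ + 140·0.0116.
Cₑ = (21.07 − 1.624) / 1.42 = 13.7 mg/L.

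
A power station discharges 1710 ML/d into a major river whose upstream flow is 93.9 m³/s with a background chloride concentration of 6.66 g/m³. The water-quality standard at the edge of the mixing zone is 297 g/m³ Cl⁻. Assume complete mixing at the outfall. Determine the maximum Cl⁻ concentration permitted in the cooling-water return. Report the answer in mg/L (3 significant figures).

1710 ML/d = 19.79 m³/s.
Mass balance: 297·113.7 = 19.79·Cₑ + 93.9·6.66.
Cₑ = (3.377e+04 − 625.4) / 19.79 = 1674 mg/L.

1670 mg/L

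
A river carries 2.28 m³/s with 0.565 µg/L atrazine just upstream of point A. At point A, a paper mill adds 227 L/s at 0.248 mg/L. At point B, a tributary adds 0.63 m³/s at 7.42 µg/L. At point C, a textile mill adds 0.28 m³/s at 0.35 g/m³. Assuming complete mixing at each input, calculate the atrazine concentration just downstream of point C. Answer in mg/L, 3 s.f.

0.565 µg/L = 0.000565 mg/L.
227 L/s = 0.227 m³/s.
After input A: C = (2.28·0.000565 + 0.227·0.248) / 2.507 = 0.02297 mg/L.
7.42 µg/L = 0.00742 mg/L.
After input B: C = (2.507·0.02297 + 0.63·0.00742) / 3.137 = 0.01985 mg/L.
After input C: C = (3.137·0.01985 + 0.28·0.35) / 3.417 = 0.0469 mg/L.

0.0469 mg/L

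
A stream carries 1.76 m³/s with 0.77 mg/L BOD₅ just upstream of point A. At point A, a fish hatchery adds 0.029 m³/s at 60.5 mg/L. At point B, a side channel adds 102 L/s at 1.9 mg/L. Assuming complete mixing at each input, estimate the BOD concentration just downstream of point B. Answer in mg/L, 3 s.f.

1.75 mg/L

After input A: C = (1.76·0.77 + 0.029·60.5) / 1.789 = 1.738 mg/L.
102 L/s = 0.102 m³/s.
After input B: C = (1.789·1.738 + 0.102·1.9) / 1.891 = 1.747 mg/L.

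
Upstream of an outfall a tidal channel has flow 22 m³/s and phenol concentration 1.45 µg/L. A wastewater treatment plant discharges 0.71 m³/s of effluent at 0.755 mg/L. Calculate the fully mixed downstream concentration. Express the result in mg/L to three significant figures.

1.45 µg/L = 0.00145 mg/L.
By mass balance at complete mixing, C = (0.71·0.755 + 22·0.00145) / (0.71 + 22) = 0.568/22.71 = 0.02501 mg/L.

0.0250 mg/L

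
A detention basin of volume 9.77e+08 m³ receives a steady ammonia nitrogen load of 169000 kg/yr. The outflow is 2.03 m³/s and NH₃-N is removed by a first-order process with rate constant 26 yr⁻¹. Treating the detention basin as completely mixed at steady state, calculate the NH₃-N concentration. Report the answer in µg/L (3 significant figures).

6.64 µg/L

Outflow Q = 2.03 m³/s × 3.156e+07 s/yr = 6.406e+07 m³/yr.
Steady-state CSTR mass balance: W = Q·C + k·V·C, so C = W/(Q + kV).
Q + kV = 6.406e+07 + 26·9.77e+08 = 2.547e+10 m³/yr.
C = 169000/2.547e+10 = 6.636e-06 kg/m³ = 0.006636 mg/L = 6.636 µg/L.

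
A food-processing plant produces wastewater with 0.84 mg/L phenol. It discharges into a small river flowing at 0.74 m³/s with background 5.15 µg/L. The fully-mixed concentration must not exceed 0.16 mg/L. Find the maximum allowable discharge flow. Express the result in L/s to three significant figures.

5.15 µg/L = 0.00515 mg/L.
Mass balance at complete mixing: C_std·(Q_w + Q_r) = Q_w·C_e + Q_r·C_b.
Rearranging, Q_w = Q_r·(C_std − C_b)/(C_e − C_std) = 0.74·(0.16 − 0.00515) / (0.84 − 0.16) = 0.1685 m³/s.
= 168.5 L/s.

169 L/s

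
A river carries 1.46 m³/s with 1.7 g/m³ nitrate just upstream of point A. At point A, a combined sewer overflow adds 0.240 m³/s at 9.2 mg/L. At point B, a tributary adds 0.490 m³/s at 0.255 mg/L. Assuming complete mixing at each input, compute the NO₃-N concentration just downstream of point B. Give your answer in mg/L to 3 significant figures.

2.20 mg/L

After input A: C = (1.46·1.7 + 0.24·9.2) / 1.7 = 2.759 mg/L.
After input B: C = (1.7·2.759 + 0.49·0.255) / 2.19 = 2.199 mg/L.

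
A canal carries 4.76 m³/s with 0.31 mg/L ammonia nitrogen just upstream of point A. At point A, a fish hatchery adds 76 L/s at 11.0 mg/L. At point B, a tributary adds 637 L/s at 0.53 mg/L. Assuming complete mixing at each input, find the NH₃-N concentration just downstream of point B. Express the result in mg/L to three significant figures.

0.484 mg/L

76 L/s = 0.076 m³/s.
After input A: C = (4.76·0.31 + 0.076·11) / 4.836 = 0.478 mg/L.
637 L/s = 0.637 m³/s.
After input B: C = (4.836·0.478 + 0.637·0.53) / 5.473 = 0.4841 mg/L.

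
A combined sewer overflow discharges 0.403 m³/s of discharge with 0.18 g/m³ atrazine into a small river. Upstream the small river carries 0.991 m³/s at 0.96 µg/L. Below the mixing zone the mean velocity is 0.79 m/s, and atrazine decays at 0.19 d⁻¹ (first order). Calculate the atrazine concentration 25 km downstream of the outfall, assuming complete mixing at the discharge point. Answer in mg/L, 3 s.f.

0.0492 mg/L

0.96 µg/L = 0.00096 mg/L.
After complete mixing, C₀ = (0.403·0.18 + 0.991·0.00096) / 1.394 = 0.05272 mg/L.
Travel time t = 2.5e+04 m / 0.79 m/s = 3.165e+04 s = 0.3663 d.
C = 0.05272·exp(−0.19·0.3663) = 0.05272·0.9328 = 0.04918 mg/L.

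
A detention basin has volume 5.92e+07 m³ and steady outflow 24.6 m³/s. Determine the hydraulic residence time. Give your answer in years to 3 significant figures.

Q = 24.6 m³/s × 3.156e+07 s/yr = 7.763e+08 m³/yr.
Hydraulic residence time τ = V/Q = 5.92e+07/7.763e+08 = 0.07626 yr.

0.0763 yr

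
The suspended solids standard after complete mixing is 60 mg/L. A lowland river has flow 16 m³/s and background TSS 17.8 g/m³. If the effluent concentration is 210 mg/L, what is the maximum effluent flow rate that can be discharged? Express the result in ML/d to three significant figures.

Mass balance at complete mixing: C_std·(Q_w + Q_r) = Q_w·C_e + Q_r·C_b.
Rearranging, Q_w = Q_r·(C_std − C_b)/(C_e − C_std) = 16·(60 − 17.8) / (210 − 60) = 4.501 m³/s.
= 388.9 ML/d.

389 ML/d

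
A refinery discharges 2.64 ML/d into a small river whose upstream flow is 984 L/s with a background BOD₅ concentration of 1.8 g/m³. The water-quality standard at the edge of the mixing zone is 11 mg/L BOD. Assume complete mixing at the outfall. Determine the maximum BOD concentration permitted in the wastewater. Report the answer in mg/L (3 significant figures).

2.64 ML/d = 0.03056 m³/s.
984 L/s = 0.984 m³/s.
Mass balance: 11·1.015 = 0.03056·Cₑ + 0.984·1.8.
Cₑ = (11.16 − 1.771) / 0.03056 = 307.3 mg/L.

307 mg/L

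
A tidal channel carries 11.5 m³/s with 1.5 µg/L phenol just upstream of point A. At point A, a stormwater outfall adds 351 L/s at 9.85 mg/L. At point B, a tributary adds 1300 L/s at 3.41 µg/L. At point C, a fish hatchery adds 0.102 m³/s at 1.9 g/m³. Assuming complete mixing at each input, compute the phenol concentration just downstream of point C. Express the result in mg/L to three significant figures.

0.277 mg/L

1.5 µg/L = 0.0015 mg/L.
351 L/s = 0.351 m³/s.
After input A: C = (11.5·0.0015 + 0.351·9.85) / 11.85 = 0.2932 mg/L.
1300 L/s = 1.3 m³/s.
3.41 µg/L = 0.00341 mg/L.
After input B: C = (11.85·0.2932 + 1.3·0.00341) / 13.15 = 0.2645 mg/L.
After input C: C = (13.15·0.2645 + 0.102·1.9) / 13.25 = 0.2771 mg/L.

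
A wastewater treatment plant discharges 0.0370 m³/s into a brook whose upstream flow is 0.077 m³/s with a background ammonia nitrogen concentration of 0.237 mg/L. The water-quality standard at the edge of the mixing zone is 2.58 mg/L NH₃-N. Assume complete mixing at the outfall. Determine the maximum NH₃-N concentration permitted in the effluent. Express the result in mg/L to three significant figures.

Mass balance: 2.58·0.114 = 0.037·Cₑ + 0.077·0.237.
Cₑ = (0.2941 − 0.01825) / 0.037 = 7.456 mg/L.

7.46 mg/L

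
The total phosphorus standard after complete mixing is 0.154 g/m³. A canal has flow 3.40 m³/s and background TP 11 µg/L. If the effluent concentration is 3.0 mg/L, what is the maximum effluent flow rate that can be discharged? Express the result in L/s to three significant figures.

171 L/s

11 µg/L = 0.011 mg/L.
Mass balance at complete mixing: C_std·(Q_w + Q_r) = Q_w·C_e + Q_r·C_b.
Rearranging, Q_w = Q_r·(C_std − C_b)/(C_e − C_std) = 3.40·(0.154 − 0.011) / (3 − 0.154) = 0.1708 m³/s.
= 170.8 L/s.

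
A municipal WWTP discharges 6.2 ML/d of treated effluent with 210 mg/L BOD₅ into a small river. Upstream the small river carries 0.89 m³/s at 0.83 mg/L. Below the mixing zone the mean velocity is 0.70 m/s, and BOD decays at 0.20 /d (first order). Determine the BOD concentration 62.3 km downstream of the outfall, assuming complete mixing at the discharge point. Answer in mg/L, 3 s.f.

13.4 mg/L

6.2 ML/d = 0.07176 m³/s.
After complete mixing, C₀ = (0.07176·210 + 0.89·0.83) / 0.9618 = 16.44 mg/L.
Travel time t = 6.23e+04 m / 0.70 m/s = 8.9e+04 s = 1.03 d.
C = 16.44·exp(−0.20·1.03) = 16.44·0.8138 = 13.38 mg/L.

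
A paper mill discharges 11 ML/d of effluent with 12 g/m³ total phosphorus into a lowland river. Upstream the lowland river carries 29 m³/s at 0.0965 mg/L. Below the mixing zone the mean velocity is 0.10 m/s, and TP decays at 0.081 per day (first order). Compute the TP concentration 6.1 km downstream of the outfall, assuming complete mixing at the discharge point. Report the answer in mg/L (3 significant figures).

11 ML/d = 0.1273 m³/s.
After complete mixing, C₀ = (0.1273·12 + 29·0.0965) / 29.13 = 0.1485 mg/L.
Travel time t = 6100 m / 0.10 m/s = 6.1e+04 s = 0.706 d.
C = 0.1485·exp(−0.081·0.706) = 0.1485·0.9444 = 0.1403 mg/L.

0.140 mg/L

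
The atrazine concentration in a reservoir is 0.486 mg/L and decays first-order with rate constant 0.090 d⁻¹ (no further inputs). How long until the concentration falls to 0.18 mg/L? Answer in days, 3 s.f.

11.0 d

t = ln(C₀/C)/k = ln(0.486/0.18)/0.090 = 0.9933/0.090 = 11.04 d.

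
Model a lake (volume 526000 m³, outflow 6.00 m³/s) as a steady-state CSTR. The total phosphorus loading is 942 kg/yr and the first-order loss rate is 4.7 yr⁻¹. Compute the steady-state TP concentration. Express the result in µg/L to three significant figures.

4.91 µg/L

Outflow Q = 6.00 m³/s × 3.156e+07 s/yr = 1.893e+08 m³/yr.
Steady-state CSTR mass balance: W = Q·C + k·V·C, so C = W/(Q + kV).
Q + kV = 1.893e+08 + 4.7·526000 = 1.918e+08 m³/yr.
C = 942/1.918e+08 = 4.911e-06 kg/m³ = 0.004911 mg/L = 4.911 µg/L.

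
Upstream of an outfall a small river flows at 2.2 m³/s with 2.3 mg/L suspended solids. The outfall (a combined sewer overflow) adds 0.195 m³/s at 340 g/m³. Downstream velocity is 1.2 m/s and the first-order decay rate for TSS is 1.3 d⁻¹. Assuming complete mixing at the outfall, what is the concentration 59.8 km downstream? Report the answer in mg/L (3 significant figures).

After complete mixing, C₀ = (0.195·340 + 2.2·2.3) / 2.395 = 29.8 mg/L.
Travel time t = 5.98e+04 m / 1.2 m/s = 4.983e+04 s = 0.5768 d.
C = 29.8·exp(−1.3·0.5768) = 29.8·0.4725 = 14.08 mg/L.

14.1 mg/L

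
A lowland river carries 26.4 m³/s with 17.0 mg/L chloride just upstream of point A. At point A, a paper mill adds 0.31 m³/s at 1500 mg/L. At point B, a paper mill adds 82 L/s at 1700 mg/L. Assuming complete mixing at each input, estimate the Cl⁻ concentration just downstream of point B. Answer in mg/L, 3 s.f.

After input A: C = (26.4·17 + 0.31·1500) / 26.71 = 34.21 mg/L.
82 L/s = 0.082 m³/s.
After input B: C = (26.71·34.21 + 0.082·1700) / 26.79 = 39.31 mg/L.

39.3 mg/L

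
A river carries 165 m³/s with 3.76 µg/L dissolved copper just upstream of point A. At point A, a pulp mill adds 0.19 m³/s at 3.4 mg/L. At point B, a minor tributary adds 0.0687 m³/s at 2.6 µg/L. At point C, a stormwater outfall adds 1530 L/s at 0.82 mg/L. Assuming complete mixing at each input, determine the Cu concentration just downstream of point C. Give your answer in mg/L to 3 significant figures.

0.0151 mg/L

3.76 µg/L = 0.00376 mg/L.
After input A: C = (165·0.00376 + 0.19·3.4) / 165.2 = 0.007666 mg/L.
2.6 µg/L = 0.0026 mg/L.
After input B: C = (165.2·0.007666 + 0.0687·0.0026) / 165.3 = 0.007664 mg/L.
1530 L/s = 1.53 m³/s.
After input C: C = (165.3·0.007664 + 1.53·0.82) / 166.8 = 0.01512 mg/L.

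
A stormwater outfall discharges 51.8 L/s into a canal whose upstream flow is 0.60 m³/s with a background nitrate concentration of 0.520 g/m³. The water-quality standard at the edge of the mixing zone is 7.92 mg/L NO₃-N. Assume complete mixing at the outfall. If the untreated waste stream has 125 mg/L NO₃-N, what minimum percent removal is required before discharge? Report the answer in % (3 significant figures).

51.8 L/s = 0.0518 m³/s.
Mass balance: 7.92·0.6518 = 0.0518·Cₑ + 0.6·0.52.
Cₑ = (5.162 − 0.312) / 0.0518 = 93.63 mg/L.
Required removal = 1 − 93.63/125 = 25.09 %.

25.1 %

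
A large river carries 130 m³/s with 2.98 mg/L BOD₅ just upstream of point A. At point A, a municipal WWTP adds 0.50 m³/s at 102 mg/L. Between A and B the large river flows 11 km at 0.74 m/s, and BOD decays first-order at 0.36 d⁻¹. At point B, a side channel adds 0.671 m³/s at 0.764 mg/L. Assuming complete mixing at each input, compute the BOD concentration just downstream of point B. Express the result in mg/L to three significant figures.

After input A: C = (130·2.98 + 0.5·102) / 130.5 = 3.359 mg/L.
Over the 11 km reach to input B (t = 1.486e+04 s = 0.172 d), decay gives C = 3.359·exp(−0.36·0.172) = 3.158 mg/L.
After input B: C = (130.5·3.158 + 0.671·0.764) / 131.2 = 3.145 mg/L.

3.15 mg/L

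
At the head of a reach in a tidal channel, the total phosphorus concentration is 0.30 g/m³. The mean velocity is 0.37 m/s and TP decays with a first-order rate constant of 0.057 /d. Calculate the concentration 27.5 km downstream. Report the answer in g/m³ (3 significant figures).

0.286 g/m³

Travel time t = 27.5 km / 0.37 m/s = 2.75e+04/0.37 = 7.432e+04 s = 0.8602 d.
First-order decay: C = 0.30·exp(−0.057·0.8602) = 0.30·0.9521 = 0.2856 g/m³.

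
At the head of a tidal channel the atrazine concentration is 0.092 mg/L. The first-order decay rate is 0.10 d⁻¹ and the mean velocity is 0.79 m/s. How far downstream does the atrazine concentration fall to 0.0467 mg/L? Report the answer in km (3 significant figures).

From C = C₀·e^(−kt), t = ln(C₀/C)/k = ln(0.092/0.0467)/0.10 = 0.678/0.10 = 6.78 d.
Distance = v·t = 0.79 m/s × 5.858e+05 s = 4.628e+05 m = 462.8 km.

463 km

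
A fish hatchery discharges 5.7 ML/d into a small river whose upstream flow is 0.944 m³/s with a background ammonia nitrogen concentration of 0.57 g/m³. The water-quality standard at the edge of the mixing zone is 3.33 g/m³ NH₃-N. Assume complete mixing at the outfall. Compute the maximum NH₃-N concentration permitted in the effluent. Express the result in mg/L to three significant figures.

42.8 mg/L

5.7 ML/d = 0.06597 m³/s.
Mass balance: 3.33·1.01 = 0.06597·Cₑ + 0.944·0.57.
Cₑ = (3.363 − 0.5381) / 0.06597 = 42.82 mg/L.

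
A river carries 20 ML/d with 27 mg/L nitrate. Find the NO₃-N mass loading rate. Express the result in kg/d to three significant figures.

540 kg/d

20 ML/d = 0.2315 m³/s.
Mass flux = Q·C = 0.2315 m³/s × 27 g/m³ = 6.25 g/s.
= 6.25 g/s × 86.4 = 540 kg/d.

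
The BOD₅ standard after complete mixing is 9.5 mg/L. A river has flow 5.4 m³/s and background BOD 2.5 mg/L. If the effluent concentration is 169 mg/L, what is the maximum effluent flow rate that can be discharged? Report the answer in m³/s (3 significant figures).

Mass balance at complete mixing: C_std·(Q_w + Q_r) = Q_w·C_e + Q_r·C_b.
Rearranging, Q_w = Q_r·(C_std − C_b)/(C_e − C_std) = 5.4·(9.5 − 2.5) / (169 − 9.5) = 0.237 m³/s.

0.237 m³/s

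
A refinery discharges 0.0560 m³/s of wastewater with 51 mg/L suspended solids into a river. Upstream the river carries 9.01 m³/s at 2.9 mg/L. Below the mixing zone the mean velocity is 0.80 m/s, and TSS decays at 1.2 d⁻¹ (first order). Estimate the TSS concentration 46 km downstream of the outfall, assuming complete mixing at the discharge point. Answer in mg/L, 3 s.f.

1.44 mg/L

After complete mixing, C₀ = (0.056·51 + 9.01·2.9) / 9.066 = 3.197 mg/L.
Travel time t = 4.6e+04 m / 0.80 m/s = 5.75e+04 s = 0.6655 d.
C = 3.197·exp(−1.2·0.6655) = 3.197·0.45 = 1.439 mg/L.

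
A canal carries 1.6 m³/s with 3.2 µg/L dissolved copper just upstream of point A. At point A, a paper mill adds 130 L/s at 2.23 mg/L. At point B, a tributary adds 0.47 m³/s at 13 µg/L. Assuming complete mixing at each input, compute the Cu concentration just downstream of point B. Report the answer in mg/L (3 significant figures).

3.2 µg/L = 0.0032 mg/L.
130 L/s = 0.13 m³/s.
After input A: C = (1.6·0.0032 + 0.13·2.23) / 1.73 = 0.1705 mg/L.
13 µg/L = 0.013 mg/L.
After input B: C = (1.73·0.1705 + 0.47·0.013) / 2.2 = 0.1369 mg/L.

0.137 mg/L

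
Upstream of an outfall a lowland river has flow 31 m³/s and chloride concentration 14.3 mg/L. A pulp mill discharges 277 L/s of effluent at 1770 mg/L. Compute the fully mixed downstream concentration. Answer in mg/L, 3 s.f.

29.8 mg/L

277 L/s = 0.277 m³/s.
Flow-weighted mixing gives C = (0.277·1770 + 31·14.3) / (0.277 + 31) = 933.6/31.28 = 29.85 mg/L.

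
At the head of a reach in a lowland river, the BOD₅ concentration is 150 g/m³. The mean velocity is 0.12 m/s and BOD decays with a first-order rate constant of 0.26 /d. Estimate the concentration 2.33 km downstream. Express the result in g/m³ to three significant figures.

141 g/m³

Travel time t = 2.33 km / 0.12 m/s = 2330/0.12 = 1.942e+04 s = 0.2247 d.
First-order decay: C = 150·exp(−0.26·0.2247) = 150·0.9432 = 141.5 g/m³.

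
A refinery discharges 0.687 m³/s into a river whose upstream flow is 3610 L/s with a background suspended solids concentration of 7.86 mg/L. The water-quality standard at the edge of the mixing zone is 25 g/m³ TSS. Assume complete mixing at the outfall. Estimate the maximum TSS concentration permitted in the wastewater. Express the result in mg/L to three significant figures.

115 mg/L

3610 L/s = 3.61 m³/s.
Mass balance: 25·4.297 = 0.687·Cₑ + 3.61·7.86.
Cₑ = (107.4 − 28.37) / 0.687 = 115.1 mg/L.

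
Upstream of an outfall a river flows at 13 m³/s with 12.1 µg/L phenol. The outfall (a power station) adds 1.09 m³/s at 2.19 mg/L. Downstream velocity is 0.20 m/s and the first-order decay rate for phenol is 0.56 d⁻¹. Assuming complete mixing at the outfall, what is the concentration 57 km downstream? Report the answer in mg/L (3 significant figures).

0.0285 mg/L

12.1 µg/L = 0.0121 mg/L.
After complete mixing, C₀ = (1.09·2.19 + 13·0.0121) / 14.09 = 0.1806 mg/L.
Travel time t = 5.7e+04 m / 0.20 m/s = 2.85e+05 s = 3.299 d.
C = 0.1806·exp(−0.56·3.299) = 0.1806·0.1577 = 0.02847 mg/L.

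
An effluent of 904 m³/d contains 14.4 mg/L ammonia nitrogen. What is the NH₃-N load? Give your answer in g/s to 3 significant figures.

0.151 g/s

904 m³/d = 0.01046 m³/s.
Mass flux = Q·C = 0.01046 m³/s × 14.4 g/m³ = 0.1507 g/s.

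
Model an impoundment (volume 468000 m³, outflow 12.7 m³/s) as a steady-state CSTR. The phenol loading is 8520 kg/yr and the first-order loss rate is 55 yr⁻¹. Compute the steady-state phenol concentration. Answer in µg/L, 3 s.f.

Outflow Q = 12.7 m³/s × 3.156e+07 s/yr = 4.008e+08 m³/yr.
Steady-state CSTR mass balance: W = Q·C + k·V·C, so C = W/(Q + kV).
Q + kV = 4.008e+08 + 55·468000 = 4.265e+08 m³/yr.
C = 8520/4.265e+08 = 1.998e-05 kg/m³ = 0.01998 mg/L = 19.98 µg/L.

20.0 µg/L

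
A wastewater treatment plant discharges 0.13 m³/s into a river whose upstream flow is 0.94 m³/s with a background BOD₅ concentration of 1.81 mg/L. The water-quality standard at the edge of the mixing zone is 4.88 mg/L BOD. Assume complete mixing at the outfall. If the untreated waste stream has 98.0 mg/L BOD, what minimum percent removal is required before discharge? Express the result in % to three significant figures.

Mass balance: 4.88·1.07 = 0.13·Cₑ + 0.94·1.81.
Cₑ = (5.222 − 1.701) / 0.13 = 27.08 mg/L.
Required removal = 1 − 27.08/98.0 = 72.37 %.

72.4 %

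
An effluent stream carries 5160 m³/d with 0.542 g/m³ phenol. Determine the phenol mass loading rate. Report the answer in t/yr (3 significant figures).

5160 m³/d = 0.05972 m³/s.
Mass flux = Q·C = 0.05972 m³/s × 0.542 g/m³ = 0.03237 g/s.
= 0.03237 g/s × 31.56 = 1.022 t/yr.

1.02 t/yr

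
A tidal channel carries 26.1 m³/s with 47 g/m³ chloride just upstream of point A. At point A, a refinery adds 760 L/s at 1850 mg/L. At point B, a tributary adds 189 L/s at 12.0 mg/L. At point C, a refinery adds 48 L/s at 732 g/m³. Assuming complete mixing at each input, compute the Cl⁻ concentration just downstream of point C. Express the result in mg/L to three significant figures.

760 L/s = 0.76 m³/s.
After input A: C = (26.1·47 + 0.76·1850) / 26.86 = 98.02 mg/L.
189 L/s = 0.189 m³/s.
After input B: C = (26.86·98.02 + 0.189·12) / 27.05 = 97.41 mg/L.
48 L/s = 0.048 m³/s.
After input C: C = (27.05·97.41 + 0.048·732) / 27.1 = 98.54 mg/L.

98.5 mg/L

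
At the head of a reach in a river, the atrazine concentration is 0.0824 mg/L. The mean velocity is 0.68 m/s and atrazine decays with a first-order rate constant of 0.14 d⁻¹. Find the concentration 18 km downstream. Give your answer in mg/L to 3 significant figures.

Travel time t = 18 km / 0.68 m/s = 1.8e+04/0.68 = 2.647e+04 s = 0.3064 d.
First-order decay: C = 0.0824·exp(−0.14·0.3064) = 0.0824·0.958 = 0.07894 mg/L.

0.0789 mg/L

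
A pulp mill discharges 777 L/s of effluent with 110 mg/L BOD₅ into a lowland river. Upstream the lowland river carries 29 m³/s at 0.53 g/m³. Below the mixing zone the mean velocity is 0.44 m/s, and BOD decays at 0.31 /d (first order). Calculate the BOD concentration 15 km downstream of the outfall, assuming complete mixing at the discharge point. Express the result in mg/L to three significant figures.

777 L/s = 0.777 m³/s.
After complete mixing, C₀ = (0.777·110 + 29·0.53) / 29.78 = 3.387 mg/L.
Travel time t = 1.5e+04 m / 0.44 m/s = 3.409e+04 s = 0.3946 d.
C = 3.387·exp(−0.31·0.3946) = 3.387·0.8849 = 2.997 mg/L.

3.00 mg/L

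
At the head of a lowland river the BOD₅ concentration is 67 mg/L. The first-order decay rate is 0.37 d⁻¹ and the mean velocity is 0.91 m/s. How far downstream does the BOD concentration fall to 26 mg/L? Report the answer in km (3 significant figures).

From C = C₀·e^(−kt), t = ln(C₀/C)/k = ln(67/26)/0.37 = 0.9466/0.37 = 2.558 d.
Distance = v·t = 0.91 m/s × 2.21e+05 s = 2.011e+05 m = 201.1 km.

201 km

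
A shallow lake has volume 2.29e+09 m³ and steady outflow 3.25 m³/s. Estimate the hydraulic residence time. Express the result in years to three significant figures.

22.3 yr

Q = 3.25 m³/s × 3.156e+07 s/yr = 1.026e+08 m³/yr.
Hydraulic residence time τ = V/Q = 2.29e+09/1.026e+08 = 22.33 yr.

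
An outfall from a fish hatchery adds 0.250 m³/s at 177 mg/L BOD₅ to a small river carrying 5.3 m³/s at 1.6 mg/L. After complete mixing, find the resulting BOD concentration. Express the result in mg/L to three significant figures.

Flow-weighted mixing gives C = (0.25·177 + 5.3·1.6) / (0.25 + 5.3) = 52.73/5.55 = 9.501 mg/L.

9.50 mg/L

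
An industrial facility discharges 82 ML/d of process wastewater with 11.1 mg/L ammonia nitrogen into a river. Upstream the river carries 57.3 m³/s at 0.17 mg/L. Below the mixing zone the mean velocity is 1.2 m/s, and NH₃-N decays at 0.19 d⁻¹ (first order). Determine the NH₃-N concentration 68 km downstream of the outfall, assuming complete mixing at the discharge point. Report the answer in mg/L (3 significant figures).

0.307 mg/L

82 ML/d = 0.9491 m³/s.
After complete mixing, C₀ = (0.9491·11.1 + 57.3·0.17) / 58.25 = 0.3481 mg/L.
Travel time t = 6.8e+04 m / 1.2 m/s = 5.667e+04 s = 0.6559 d.
C = 0.3481·exp(−0.19·0.6559) = 0.3481·0.8828 = 0.3073 mg/L.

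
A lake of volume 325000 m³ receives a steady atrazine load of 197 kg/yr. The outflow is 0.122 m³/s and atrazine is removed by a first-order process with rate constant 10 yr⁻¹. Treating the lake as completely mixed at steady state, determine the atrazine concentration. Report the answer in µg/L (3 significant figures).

Outflow Q = 0.122 m³/s × 3.156e+07 s/yr = 3.85e+06 m³/yr.
Steady-state CSTR mass balance: W = Q·C + k·V·C, so C = W/(Q + kV).
Q + kV = 3.85e+06 + 10·325000 = 7.1e+06 m³/yr.
C = 197/7.1e+06 = 2.775e-05 kg/m³ = 0.02775 mg/L = 27.75 µg/L.

27.7 µg/L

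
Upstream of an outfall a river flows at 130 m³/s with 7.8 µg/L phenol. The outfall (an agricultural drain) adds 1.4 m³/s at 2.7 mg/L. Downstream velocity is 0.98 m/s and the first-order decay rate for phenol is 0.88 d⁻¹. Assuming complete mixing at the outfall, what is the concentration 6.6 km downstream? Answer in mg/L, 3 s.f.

0.0341 mg/L

7.8 µg/L = 0.0078 mg/L.
After complete mixing, C₀ = (1.4·2.7 + 130·0.0078) / 131.4 = 0.03648 mg/L.
Travel time t = 6600 m / 0.98 m/s = 6735 s = 0.07795 d.
C = 0.03648·exp(−0.88·0.07795) = 0.03648·0.9337 = 0.03407 mg/L.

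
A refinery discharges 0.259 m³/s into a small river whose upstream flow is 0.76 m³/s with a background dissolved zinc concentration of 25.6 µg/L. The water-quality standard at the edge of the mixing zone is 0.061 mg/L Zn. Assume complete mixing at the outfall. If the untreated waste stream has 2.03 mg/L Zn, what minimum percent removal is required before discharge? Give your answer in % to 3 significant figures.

91.9 %

25.6 µg/L = 0.0256 mg/L.
Mass balance: 0.061·1.019 = 0.259·Cₑ + 0.76·0.0256.
Cₑ = (0.06216 − 0.01946) / 0.259 = 0.1649 mg/L.
Required removal = 1 − 0.1649/2.03 = 91.88 %.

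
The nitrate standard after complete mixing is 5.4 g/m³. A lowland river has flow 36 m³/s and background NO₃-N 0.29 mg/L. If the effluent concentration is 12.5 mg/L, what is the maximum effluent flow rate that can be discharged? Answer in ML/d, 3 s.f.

Mass balance at complete mixing: C_std·(Q_w + Q_r) = Q_w·C_e + Q_r·C_b.
Rearranging, Q_w = Q_r·(C_std − C_b)/(C_e − C_std) = 36·(5.4 − 0.29) / (12.5 − 5.4) = 25.91 m³/s.
= 2239 ML/d.

2240 ML/d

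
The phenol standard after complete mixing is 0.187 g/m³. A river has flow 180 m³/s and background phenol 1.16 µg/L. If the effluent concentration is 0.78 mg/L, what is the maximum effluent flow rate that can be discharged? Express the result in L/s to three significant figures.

1.16 µg/L = 0.00116 mg/L.
Mass balance at complete mixing: C_std·(Q_w + Q_r) = Q_w·C_e + Q_r·C_b.
Rearranging, Q_w = Q_r·(C_std − C_b)/(C_e − C_std) = 180·(0.187 − 0.00116) / (0.78 − 0.187) = 56.41 m³/s.
= 5.641e+04 L/s.

56400 L/s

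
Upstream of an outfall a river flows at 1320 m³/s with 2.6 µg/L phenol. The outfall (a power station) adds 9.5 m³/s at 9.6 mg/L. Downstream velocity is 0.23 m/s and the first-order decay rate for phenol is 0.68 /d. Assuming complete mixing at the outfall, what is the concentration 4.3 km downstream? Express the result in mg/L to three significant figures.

0.0614 mg/L

2.6 µg/L = 0.0026 mg/L.
After complete mixing, C₀ = (9.5·9.6 + 1320·0.0026) / 1330 = 0.07118 mg/L.
Travel time t = 4300 m / 0.23 m/s = 1.87e+04 s = 0.2164 d.
C = 0.07118·exp(−0.68·0.2164) = 0.07118·0.8632 = 0.06144 mg/L.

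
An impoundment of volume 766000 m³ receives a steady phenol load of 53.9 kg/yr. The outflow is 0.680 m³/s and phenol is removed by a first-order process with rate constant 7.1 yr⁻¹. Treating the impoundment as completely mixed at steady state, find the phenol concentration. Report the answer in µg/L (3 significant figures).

2.00 µg/L

Outflow Q = 0.680 m³/s × 3.156e+07 s/yr = 2.146e+07 m³/yr.
Steady-state CSTR mass balance: W = Q·C + k·V·C, so C = W/(Q + kV).
Q + kV = 2.146e+07 + 7.1·766000 = 2.69e+07 m³/yr.
C = 53.9/2.69e+07 = 2.004e-06 kg/m³ = 0.002004 mg/L = 2.004 µg/L.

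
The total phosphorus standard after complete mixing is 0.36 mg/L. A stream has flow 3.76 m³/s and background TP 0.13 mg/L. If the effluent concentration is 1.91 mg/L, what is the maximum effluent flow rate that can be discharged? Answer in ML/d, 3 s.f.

Mass balance at complete mixing: C_std·(Q_w + Q_r) = Q_w·C_e + Q_r·C_b.
Rearranging, Q_w = Q_r·(C_std − C_b)/(C_e − C_std) = 3.76·(0.36 − 0.13) / (1.91 − 0.36) = 0.5579 m³/s.
= 48.21 ML/d.

48.2 ML/d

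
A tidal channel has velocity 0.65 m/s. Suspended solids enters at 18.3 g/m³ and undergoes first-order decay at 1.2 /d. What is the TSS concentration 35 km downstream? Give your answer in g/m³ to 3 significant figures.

8.66 g/m³

Travel time t = 35 km / 0.65 m/s = 3.5e+04/0.65 = 5.385e+04 s = 0.6232 d.
First-order decay: C = 18.3·exp(−1.2·0.6232) = 18.3·0.4734 = 8.663 g/m³.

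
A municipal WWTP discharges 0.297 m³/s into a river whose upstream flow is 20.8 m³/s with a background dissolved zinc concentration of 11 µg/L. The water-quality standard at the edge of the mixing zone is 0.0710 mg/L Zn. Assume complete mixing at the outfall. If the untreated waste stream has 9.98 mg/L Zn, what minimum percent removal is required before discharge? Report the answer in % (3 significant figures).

11 µg/L = 0.011 mg/L.
Mass balance: 0.071·21.1 = 0.297·Cₑ + 20.8·0.011.
Cₑ = (1.498 − 0.2288) / 0.297 = 4.273 mg/L.
Required removal = 1 − 4.273/9.98 = 57.18 %.

57.2 %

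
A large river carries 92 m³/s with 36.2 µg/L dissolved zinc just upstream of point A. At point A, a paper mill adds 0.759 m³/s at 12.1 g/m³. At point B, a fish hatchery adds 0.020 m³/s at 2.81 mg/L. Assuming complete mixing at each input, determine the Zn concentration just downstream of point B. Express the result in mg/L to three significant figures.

36.2 µg/L = 0.0362 mg/L.
After input A: C = (92·0.0362 + 0.759·12.1) / 92.76 = 0.1349 mg/L.
After input B: C = (92.76·0.1349 + 0.02·2.81) / 92.78 = 0.1355 mg/L.

0.135 mg/L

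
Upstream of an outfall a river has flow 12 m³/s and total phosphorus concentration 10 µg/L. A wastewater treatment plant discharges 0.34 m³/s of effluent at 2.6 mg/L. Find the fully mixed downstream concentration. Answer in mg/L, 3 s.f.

0.0814 mg/L

10 µg/L = 0.01 mg/L.
By mass balance at complete mixing, C = (0.34·2.6 + 12·0.01) / (0.34 + 12) = 1.004/12.34 = 0.08136 mg/L.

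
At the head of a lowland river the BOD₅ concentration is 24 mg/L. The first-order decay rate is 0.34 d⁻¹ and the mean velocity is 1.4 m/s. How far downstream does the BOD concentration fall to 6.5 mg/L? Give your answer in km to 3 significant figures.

From C = C₀·e^(−kt), t = ln(C₀/C)/k = ln(24/6.5)/0.34 = 1.306/0.34 = 3.842 d.
Distance = v·t = 1.4 m/s × 3.319e+05 s = 4.647e+05 m = 464.7 km.

465 km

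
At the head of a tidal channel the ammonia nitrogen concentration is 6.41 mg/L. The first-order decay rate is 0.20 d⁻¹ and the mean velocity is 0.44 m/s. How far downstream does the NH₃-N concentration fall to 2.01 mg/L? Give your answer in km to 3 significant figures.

From C = C₀·e^(−kt), t = ln(C₀/C)/k = ln(6.41/2.01)/0.20 = 1.16/0.20 = 5.799 d.
Distance = v·t = 0.44 m/s × 5.01e+05 s = 2.204e+05 m = 220.4 km.

220 km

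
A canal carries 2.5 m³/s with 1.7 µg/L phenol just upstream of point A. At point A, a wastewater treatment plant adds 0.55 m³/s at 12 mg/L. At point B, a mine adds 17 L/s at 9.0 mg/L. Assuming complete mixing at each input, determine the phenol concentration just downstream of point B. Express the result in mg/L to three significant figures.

1.7 µg/L = 0.0017 mg/L.
After input A: C = (2.5·0.0017 + 0.55·12) / 3.05 = 2.165 mg/L.
17 L/s = 0.017 m³/s.
After input B: C = (3.05·2.165 + 0.017·9) / 3.067 = 2.203 mg/L.

2.20 mg/L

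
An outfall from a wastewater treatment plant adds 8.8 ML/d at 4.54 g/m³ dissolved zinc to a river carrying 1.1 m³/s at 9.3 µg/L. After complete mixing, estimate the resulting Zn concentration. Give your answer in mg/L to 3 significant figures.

8.8 ML/d = 0.1019 m³/s.
9.3 µg/L = 0.0093 mg/L.
Conservation of mass across the mixing zone: C = (0.1019·4.54 + 1.1·0.0093) / (0.1019 + 1.1) = 0.4726/1.202 = 0.3933 mg/L.

0.393 mg/L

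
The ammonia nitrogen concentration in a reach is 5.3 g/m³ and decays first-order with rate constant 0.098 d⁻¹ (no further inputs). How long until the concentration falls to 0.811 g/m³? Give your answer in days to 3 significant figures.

t = ln(C₀/C)/k = ln(5.3/0.811)/0.098 = 1.877/0.098 = 19.16 d.

19.2 d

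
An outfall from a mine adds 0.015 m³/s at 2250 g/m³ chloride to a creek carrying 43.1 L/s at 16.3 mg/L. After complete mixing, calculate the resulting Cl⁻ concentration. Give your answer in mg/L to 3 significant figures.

593 mg/L

43.1 L/s = 0.0431 m³/s.
Flow-weighted mixing gives C = (0.015·2250 + 0.0431·16.3) / (0.015 + 0.0431) = 34.45/0.0581 = 593 mg/L.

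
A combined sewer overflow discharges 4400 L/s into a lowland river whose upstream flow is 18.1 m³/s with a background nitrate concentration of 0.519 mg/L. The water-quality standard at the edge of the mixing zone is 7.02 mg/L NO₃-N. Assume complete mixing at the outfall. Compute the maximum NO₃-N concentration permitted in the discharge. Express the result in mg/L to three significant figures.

4400 L/s = 4.4 m³/s.
Mass balance: 7.02·22.5 = 4.4·Cₑ + 18.1·0.519.
Cₑ = (157.9 − 9.394) / 4.4 = 33.76 mg/L.

33.8 mg/L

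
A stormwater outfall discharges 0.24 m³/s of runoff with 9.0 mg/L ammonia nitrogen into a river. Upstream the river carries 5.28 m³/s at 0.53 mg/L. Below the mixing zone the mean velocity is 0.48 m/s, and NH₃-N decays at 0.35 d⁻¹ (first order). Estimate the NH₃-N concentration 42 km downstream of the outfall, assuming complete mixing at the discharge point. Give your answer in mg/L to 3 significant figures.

After complete mixing, C₀ = (0.24·9 + 5.28·0.53) / 5.52 = 0.8983 mg/L.
Travel time t = 4.2e+04 m / 0.48 m/s = 8.75e+04 s = 1.013 d.
C = 0.8983·exp(−0.35·1.013) = 0.8983·0.7016 = 0.6302 mg/L.

0.630 mg/L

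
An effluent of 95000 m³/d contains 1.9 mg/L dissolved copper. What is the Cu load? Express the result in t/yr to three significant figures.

95000 m³/d = 1.1 m³/s.
Mass flux = Q·C = 1.1 m³/s × 1.9 g/m³ = 2.089 g/s.
= 2.089 g/s × 31.56 = 65.93 t/yr.

65.9 t/yr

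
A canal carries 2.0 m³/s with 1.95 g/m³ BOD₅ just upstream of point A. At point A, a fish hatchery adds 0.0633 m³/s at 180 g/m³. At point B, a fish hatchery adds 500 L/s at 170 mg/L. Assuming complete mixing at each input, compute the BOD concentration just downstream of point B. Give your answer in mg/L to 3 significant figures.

After input A: C = (2·1.95 + 0.0633·180) / 2.063 = 7.412 mg/L.
500 L/s = 0.5 m³/s.
After input B: C = (2.063·7.412 + 0.5·170) / 2.563 = 39.13 mg/L.

39.1 mg/L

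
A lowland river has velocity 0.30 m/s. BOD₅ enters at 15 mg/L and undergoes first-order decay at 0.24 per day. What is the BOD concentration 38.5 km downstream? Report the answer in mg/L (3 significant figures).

Travel time t = 38.5 km / 0.30 m/s = 3.85e+04/0.30 = 1.283e+05 s = 1.485 d.
First-order decay: C = 15·exp(−0.24·1.485) = 15·0.7001 = 10.5 mg/L.

10.5 mg/L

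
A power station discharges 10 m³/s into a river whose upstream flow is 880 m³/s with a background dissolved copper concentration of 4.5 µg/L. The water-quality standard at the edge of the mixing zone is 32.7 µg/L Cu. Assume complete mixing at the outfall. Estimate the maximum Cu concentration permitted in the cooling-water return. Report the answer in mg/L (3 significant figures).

4.5 µg/L = 0.0045 mg/L.
32.7 µg/L = 0.0327 mg/L.
Mass balance: 0.0327·890 = 10·Cₑ + 880·0.0045.
Cₑ = (29.1 − 3.96) / 10 = 2.514 mg/L.

2.51 mg/L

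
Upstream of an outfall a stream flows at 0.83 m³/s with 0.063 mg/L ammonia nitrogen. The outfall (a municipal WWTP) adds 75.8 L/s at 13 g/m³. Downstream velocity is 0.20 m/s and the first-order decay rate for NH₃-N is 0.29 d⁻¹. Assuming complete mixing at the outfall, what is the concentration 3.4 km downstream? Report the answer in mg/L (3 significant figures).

1.08 mg/L

75.8 L/s = 0.0758 m³/s.
After complete mixing, C₀ = (0.0758·13 + 0.83·0.063) / 0.9058 = 1.146 mg/L.
Travel time t = 3400 m / 0.20 m/s = 1.7e+04 s = 0.1968 d.
C = 1.146·exp(−0.29·0.1968) = 1.146·0.9445 = 1.082 mg/L.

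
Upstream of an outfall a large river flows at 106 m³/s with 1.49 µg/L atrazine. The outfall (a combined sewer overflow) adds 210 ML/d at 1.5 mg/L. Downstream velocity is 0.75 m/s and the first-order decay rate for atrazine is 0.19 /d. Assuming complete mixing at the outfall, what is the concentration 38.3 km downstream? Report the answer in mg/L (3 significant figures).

0.0314 mg/L

210 ML/d = 2.431 m³/s.
1.49 µg/L = 0.00149 mg/L.
After complete mixing, C₀ = (2.431·1.5 + 106·0.00149) / 108.4 = 0.03508 mg/L.
Travel time t = 3.83e+04 m / 0.75 m/s = 5.107e+04 s = 0.591 d.
C = 0.03508·exp(−0.19·0.591) = 0.03508·0.8938 = 0.03135 mg/L.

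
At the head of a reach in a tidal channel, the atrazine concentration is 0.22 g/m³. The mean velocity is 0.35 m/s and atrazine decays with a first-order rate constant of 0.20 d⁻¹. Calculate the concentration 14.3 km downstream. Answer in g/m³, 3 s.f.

Travel time t = 14.3 km / 0.35 m/s = 1.43e+04/0.35 = 4.086e+04 s = 0.4729 d.
First-order decay: C = 0.22·exp(−0.20·0.4729) = 0.22·0.9098 = 0.2001 g/m³.

0.200 g/m³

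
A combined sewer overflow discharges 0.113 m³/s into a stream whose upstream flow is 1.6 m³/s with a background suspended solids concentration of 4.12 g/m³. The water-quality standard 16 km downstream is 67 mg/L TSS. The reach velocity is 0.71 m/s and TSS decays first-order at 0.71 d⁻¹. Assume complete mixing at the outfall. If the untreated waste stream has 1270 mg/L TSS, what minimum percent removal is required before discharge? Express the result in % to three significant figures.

Travel time to the compliance point: t = 1.6e+04/0.71 = 2.254e+04 s = 0.2608 d; decay factor exp(−0.71·0.2608) = 0.831.
So the concentration just after mixing may be at most 67/0.831 = 80.63 mg/L.
Mass balance: 80.63·1.713 = 0.113·Cₑ + 1.6·4.12.
Cₑ = (138.1 − 6.592) / 0.113 = 1164 mg/L.
Required removal = 1 − 1164/1270 = 8.349 %.

8.35 %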